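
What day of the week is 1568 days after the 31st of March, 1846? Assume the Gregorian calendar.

Mar 31, 1846 is a Tuesday.
1568 mod 7 = 0, so 1568 days after a Tuesday is Tuesday + 0 = Tuesday.

Tuesday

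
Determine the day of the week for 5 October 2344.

Doomsday rule: the anchor day for the 2300s is Wednesday. For year 44: 44÷12 = 3 r 8, and 8÷4 = 2, so 3+8+2 = 13.
Wednesday + 13 ≡ Tuesday — that's 2344's doomsday.
In October the doomsday date is Oct 10.
Oct 5 is 5 days before Oct 10; 5 mod 7 = 5, so Tuesday − 5 = Thursday.

Thursday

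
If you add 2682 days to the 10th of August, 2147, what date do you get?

December 13, 2154

+366 (one year; includes Feb 29, 2148) → Aug 10, 2148 (2316 left).
+365 (one year) → Aug 10, 2149 (1951 left).
+365 (one year) → Aug 10, 2150 (1586 left).
+365 (one year) → Aug 10, 2151 (1221 left).
+366 (one year; includes Feb 29, 2152) → Aug 10, 2152 (855 left).
+365 (one year) → Aug 10, 2153 (490 left).
+365 (one year) → Aug 10, 2154 (125 left).
Aug has 31 days: +22 → Sep 1, 2154 (103 left).
Sep has 30 days: +30 → Oct 1, 2154 (73 left).
Oct has 31 days: +31 → Nov 1, 2154 (42 left).
Nov has 30 days: +30 → Dec 1, 2154 (12 left).
+12 → Dec 13, 2154.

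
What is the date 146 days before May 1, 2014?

December 6, 2013

−1 → Apr 30, 2014 (end of Apr, 30 days; 145 left).
−30 → Mar 31, 2014 (end of Mar, 31 days; 115 left).
−31 → Feb 28, 2014 (end of Feb, 28 days; 84 left).
−28 → Jan 31, 2014 (end of Jan, 31 days; 56 left).
−31 → Dec 31, 2013 (end of Dec, 31 days; 25 left).
−25 → Dec 6, 2013.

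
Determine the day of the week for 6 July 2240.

Monday

Doomsday rule: the anchor day for the 2200s is Friday. For year 40: 40÷12 = 3 r 4, and 4÷4 = 1, so 3+4+1 = 8.
Friday + 8 ≡ Saturday — that's 2240's doomsday.
In July the doomsday date is Jul 11.
Jul 6 is 5 days before Jul 11; 5 mod 7 = 5, so Saturday − 5 = Monday.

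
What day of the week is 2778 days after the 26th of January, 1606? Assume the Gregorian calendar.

First find the weekday of Jan 26, 1606. Doomsday rule: the anchor day for the 1600s is Tuesday. For year 06: 6÷12 = 0 r 6, and 6÷4 = 1, so 0+6+1 = 7.
Tuesday + 7 ≡ Tuesday — that's 1606's doomsday.
In January the doomsday date is Jan 3 (1606 is not a leap year).
Jan 26 is 23 days after Jan 3; 23 mod 7 = 2, so Tuesday + 2 = Thursday.
2778 mod 7 = 6, so 2778 days after a Thursday is Thursday + 6 = Wednesday.

Wednesday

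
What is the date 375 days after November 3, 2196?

November 13, 2197

Nov has 30 days: +28 → Dec 1, 2196 (347 left).
Dec has 31 days: +31 → Jan 1, 2197 (316 left).
Jan has 31 days: +31 → Feb 1, 2197 (285 left).
Feb has 28 days: +28 → Mar 1, 2197 (257 left).
Mar has 31 days: +31 → Apr 1, 2197 (226 left).
Apr has 30 days: +30 → May 1, 2197 (196 left).
May has 31 days: +31 → Jun 1, 2197 (165 left).
Jun has 30 days: +30 → Jul 1, 2197 (135 left).
Jul has 31 days: +31 → Aug 1, 2197 (104 left).
Aug has 31 days: +31 → Sep 1, 2197 (73 left).
Sep has 30 days: +30 → Oct 1, 2197 (43 left).
Oct has 31 days: +31 → Nov 1, 2197 (12 left).
+12 → Nov 13, 2197.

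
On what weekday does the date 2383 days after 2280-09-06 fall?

Thursday

Sep 6, 2280 is a Monday.
2383 mod 7 = 3, so 2383 days after a Monday is Monday + 3 = Thursday.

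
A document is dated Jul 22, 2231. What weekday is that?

Friday

Doomsday rule: the anchor day for the 2200s is Friday. For year 31: 31÷12 = 2 r 7, and 7÷4 = 1, so 2+7+1 = 10.
Friday + 10 ≡ Monday — that's 2231's doomsday.
In July the doomsday date is Jul 11.
Jul 22 is 11 days after Jul 11; 11 mod 7 = 4, so Monday + 4 = Friday.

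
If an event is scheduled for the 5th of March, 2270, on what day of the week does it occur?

Doomsday rule: the anchor day for the 2200s is Friday. For year 70: 70÷12 = 5 r 10, and 10÷4 = 2, so 5+10+2 = 17.
Friday + 17 ≡ Monday — that's 2270's doomsday.
In March the doomsday date is Mar 14.
Mar 5 is 9 days before Mar 14; 9 mod 7 = 2, so Monday − 2 = Saturday.

Saturday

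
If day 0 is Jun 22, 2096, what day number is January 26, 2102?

2043

Jun 22, 2096 → Jun 22, 2097: 365 days.
Jun 22, 2097 → Jun 22, 2098: 365 days.
Jun 22, 2098 → Jun 22, 2099: 365 days.
Jun 22, 2099 → Jun 22, 2100: 365 days.
Jun 22, 2100 → Jun 22, 2101: 365 days.
Jun 22, 2101 → Jul 22, 2101: 30 days (June has 30).
Jul 22, 2101 → Aug 22, 2101: 31 days (July has 31).
Aug 22, 2101 → Sep 22, 2101: 31 days (August has 31).
Sep 22, 2101 → Oct 22, 2101: 30 days (September has 30).
Oct 22, 2101 → Nov 22, 2101: 31 days (October has 31).
Nov 22, 2101 → Dec 22, 2101: 30 days (November has 30).
Dec 22, 2101 → Jan 22, 2102: 31 days (December has 31).
Jan 22, 2102 → Jan 26, 2102: 4 days.
Total: 2043 days.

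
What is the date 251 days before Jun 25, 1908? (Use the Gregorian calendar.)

October 18, 1907

−25 → May 31, 1908 (end of May, 31 days; 226 left).
−31 → Apr 30, 1908 (end of Apr, 30 days; 195 left).
−30 → Mar 31, 1908 (end of Mar, 31 days; 165 left).
−31 → Feb 29, 1908 (end of Feb, 29 days; 134 left).
−29 → Jan 31, 1908 (end of Jan, 31 days; 105 left).
−31 → Dec 31, 1907 (end of Dec, 31 days; 74 left).
−31 → Nov 30, 1907 (end of Nov, 30 days; 43 left).
−30 → Oct 31, 1907 (end of Oct, 31 days; 13 left).
−13 → Oct 18, 1907.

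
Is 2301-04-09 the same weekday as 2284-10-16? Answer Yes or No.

No

From Oct 16, 2284 to Apr 9, 2301 is 6018 days.
6018 mod 7 = 5, so they are different weekdays.
(Oct 16, 2284 is a Thursday; Apr 9, 2301 is a Tuesday.)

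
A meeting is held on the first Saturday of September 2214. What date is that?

September 3, 2214

September 1, 2214 is a Thursday.
The first Saturday is therefore September 3 (2 days later).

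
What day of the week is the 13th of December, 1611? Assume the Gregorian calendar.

Tuesday

Doomsday rule: the anchor day for the 1600s is Tuesday. For year 11: 11÷12 = 0 r 11, and 11÷4 = 2, so 0+11+2 = 13.
Tuesday + 13 ≡ Monday — that's 1611's doomsday.
In December the doomsday date is Dec 12.
Dec 13 is 1 day after Dec 12; 1 mod 7 = 1, so Monday + 1 = Tuesday.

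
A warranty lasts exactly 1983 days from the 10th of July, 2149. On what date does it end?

December 14, 2154

+365 (one year) → Jul 10, 2150 (1618 left).
+365 (one year) → Jul 10, 2151 (1253 left).
+366 (one year; includes Feb 29, 2152) → Jul 10, 2152 (887 left).
+365 (one year) → Jul 10, 2153 (522 left).
+365 (one year) → Jul 10, 2154 (157 left).
Jul has 31 days: +22 → Aug 1, 2154 (135 left).
Aug has 31 days: +31 → Sep 1, 2154 (104 left).
Sep has 30 days: +30 → Oct 1, 2154 (74 left).
Oct has 31 days: +31 → Nov 1, 2154 (43 left).
Nov has 30 days: +30 → Dec 1, 2154 (13 left).
+13 → Dec 14, 2154.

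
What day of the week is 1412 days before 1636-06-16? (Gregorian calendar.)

Wednesday

Jun 16, 1636 is a Monday.
1412 mod 7 = 5, so 1412 days before a Monday is Monday − 5 = Wednesday.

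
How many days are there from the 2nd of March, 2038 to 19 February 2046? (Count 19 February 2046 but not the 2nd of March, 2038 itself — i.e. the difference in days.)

Mar 2, 2038 → Mar 2, 2039: 365 days.
Mar 2, 2039 → Mar 2, 2040: 366 days (Feb 29, 2040 is in that span).
Mar 2, 2040 → Mar 2, 2041: 365 days.
Mar 2, 2041 → Mar 2, 2042: 365 days.
Mar 2, 2042 → Mar 2, 2043: 365 days.
Mar 2, 2043 → Mar 2, 2044: 366 days (Feb 29, 2044 is in that span).
Mar 2, 2044 → Mar 2, 2045: 365 days.
Mar 2, 2045 → Apr 2, 2045: 31 days (March has 31).
Apr 2, 2045 → May 2, 2045: 30 days (April has 30).
May 2, 2045 → Jun 2, 2045: 31 days (May has 31).
Jun 2, 2045 → Jul 2, 2045: 30 days (June has 30).
Jul 2, 2045 → Aug 2, 2045: 31 days (July has 31).
Aug 2, 2045 → Sep 2, 2045: 31 days (August has 31).
Sep 2, 2045 → Oct 2, 2045: 30 days (September has 30).
Oct 2, 2045 → Nov 2, 2045: 31 days (October has 31).
Nov 2, 2045 → Dec 2, 2045: 30 days (November has 30).
Dec 2, 2045 → Jan 2, 2046: 31 days (December has 31).
Jan 2, 2046 → Feb 2, 2046: 31 days (January has 31).
Feb 2, 2046 → Feb 19, 2046: 17 days.
Total: 2911 days.

2911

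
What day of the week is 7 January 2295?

Monday

Doomsday rule: the anchor day for the 2200s is Friday. For year 95: 95÷12 = 7 r 11, and 11÷4 = 2, so 7+11+2 = 20.
Friday + 20 ≡ Thursday — that's 2295's doomsday.
In January the doomsday date is Jan 3 (2295 is not a leap year).
Jan 7 is 4 days after Jan 3; 4 mod 7 = 4, so Thursday + 4 = Monday.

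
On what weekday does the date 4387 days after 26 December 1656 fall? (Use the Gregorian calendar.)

Sunday

Dec 26, 1656 is a Tuesday.
4387 mod 7 = 5, so 4387 days after a Tuesday is Tuesday + 5 = Sunday.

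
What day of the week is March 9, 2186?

Doomsday rule: the anchor day for the 2100s is Sunday. For year 86: 86÷12 = 7 r 2, and 2÷4 = 0, so 7+2+0 = 9.
Sunday + 9 ≡ Tuesday — that's 2186's doomsday.
In March the doomsday date is Mar 14.
Mar 9 is 5 days before Mar 14; 5 mod 7 = 5, so Tuesday − 5 = Thursday.

Thursday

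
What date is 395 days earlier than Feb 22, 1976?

January 23, 1975

−22 → Jan 31, 1976 (end of Jan, 31 days; 373 left).
−31 → Dec 31, 1975 (end of Dec, 31 days; 342 left).
−31 → Nov 30, 1975 (end of Nov, 30 days; 311 left).
−30 → Oct 31, 1975 (end of Oct, 31 days; 281 left).
−31 → Sep 30, 1975 (end of Sep, 30 days; 250 left).
−30 → Aug 31, 1975 (end of Aug, 31 days; 220 left).
−31 → Jul 31, 1975 (end of Jul, 31 days; 189 left).
−31 → Jun 30, 1975 (end of Jun, 30 days; 158 left).
−30 → May 31, 1975 (end of May, 31 days; 128 left).
−31 → Apr 30, 1975 (end of Apr, 30 days; 97 left).
−30 → Mar 31, 1975 (end of Mar, 31 days; 67 left).
−31 → Feb 28, 1975 (end of Feb, 28 days; 36 left).
−28 → Jan 31, 1975 (end of Jan, 31 days; 8 left).
−8 → Jan 23, 1975.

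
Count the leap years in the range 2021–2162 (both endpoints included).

Multiples of 4 in [2021,2162]: 35.
Of those, multiples of 100: 1 (not leap unless ÷400).
Multiples of 400: 0.
Leap years = 35 − 1 + 0 = 34.

34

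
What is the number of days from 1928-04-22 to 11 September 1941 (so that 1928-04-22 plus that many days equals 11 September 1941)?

Apr 22, 1928 → Apr 22, 1929: 365 days.
Apr 22, 1929 → Apr 22, 1930: 365 days.
Apr 22, 1930 → Apr 22, 1931: 365 days.
Apr 22, 1931 → Apr 22, 1932: 366 days (Feb 29, 1932 is in that span).
Apr 22, 1932 → Apr 22, 1933: 365 days.
Apr 22, 1933 → Apr 22, 1934: 365 days.
Apr 22, 1934 → Apr 22, 1935: 365 days.
Apr 22, 1935 → Apr 22, 1936: 366 days (Feb 29, 1936 is in that span).
Apr 22, 1936 → Apr 22, 1937: 365 days.
Apr 22, 1937 → Apr 22, 1938: 365 days.
Apr 22, 1938 → Apr 22, 1939: 365 days.
Apr 22, 1939 → Apr 22, 1940: 366 days (Feb 29, 1940 is in that span).
Apr 22, 1940 → Apr 22, 1941: 365 days.
Apr 22, 1941 → May 22, 1941: 30 days (April has 30).
May 22, 1941 → Jun 22, 1941: 31 days (May has 31).
Jun 22, 1941 → Jul 22, 1941: 30 days (June has 30).
Jul 22, 1941 → Aug 22, 1941: 31 days (July has 31).
Aug 22, 1941 → Sep 11, 1941: 20 days.
Total: 4890 days.

4890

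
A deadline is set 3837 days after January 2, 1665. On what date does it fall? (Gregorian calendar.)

+365 (one year) → Jan 2, 1666 (3472 left).
+365 (one year) → Jan 2, 1667 (3107 left).
+365 (one year) → Jan 2, 1668 (2742 left).
+366 (one year; includes Feb 29, 1668) → Jan 2, 1669 (2376 left).
+365 (one year) → Jan 2, 1670 (2011 left).
+365 (one year) → Jan 2, 1671 (1646 left).
+365 (one year) → Jan 2, 1672 (1281 left).
+366 (one year; includes Feb 29, 1672) → Jan 2, 1673 (915 left).
+365 (one year) → Jan 2, 1674 (550 left).
+365 (one year) → Jan 2, 1675 (185 left).
Jan has 31 days: +30 → Feb 1, 1675 (155 left).
Feb has 28 days: +28 → Mar 1, 1675 (127 left).
Mar has 31 days: +31 → Apr 1, 1675 (96 left).
Apr has 30 days: +30 → May 1, 1675 (66 left).
May has 31 days: +31 → Jun 1, 1675 (35 left).
Jun has 30 days: +30 → Jul 1, 1675 (5 left).
+5 → Jul 6, 1675.

July 6, 1675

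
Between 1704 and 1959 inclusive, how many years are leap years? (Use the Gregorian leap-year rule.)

62

Multiples of 4 in [1704,1959]: 64.
Of those, multiples of 100: 2 (not leap unless ÷400).
Multiples of 400: 0.
Leap years = 64 − 2 + 0 = 62.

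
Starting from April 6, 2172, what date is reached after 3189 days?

December 29, 2180

+365 (one year) → Apr 6, 2173 (2824 left).
+365 (one year) → Apr 6, 2174 (2459 left).
+365 (one year) → Apr 6, 2175 (2094 left).
+366 (one year; includes Feb 29, 2176) → Apr 6, 2176 (1728 left).
+365 (one year) → Apr 6, 2177 (1363 left).
+365 (one year) → Apr 6, 2178 (998 left).
+365 (one year) → Apr 6, 2179 (633 left).
+366 (one year; includes Feb 29, 2180) → Apr 6, 2180 (267 left).
Apr has 30 days: +25 → May 1, 2180 (242 left).
May has 31 days: +31 → Jun 1, 2180 (211 left).
Jun has 30 days: +30 → Jul 1, 2180 (181 left).
Jul has 31 days: +31 → Aug 1, 2180 (150 left).
Aug has 31 days: +31 → Sep 1, 2180 (119 left).
Sep has 30 days: +30 → Oct 1, 2180 (89 left).
Oct has 31 days: +31 → Nov 1, 2180 (58 left).
Nov has 30 days: +30 → Dec 1, 2180 (28 left).
+28 → Dec 29, 2180.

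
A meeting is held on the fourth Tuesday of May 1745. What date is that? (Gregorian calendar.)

May 1, 1745 is a Saturday.
The first Tuesday is therefore May 4 (3 days later).
The fourth Tuesday is 4 + 3×7 = May 25.

May 25, 1745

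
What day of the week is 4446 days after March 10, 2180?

Saturday

First find the weekday of Mar 10, 2180. Doomsday rule: the anchor day for the 2100s is Sunday. For year 80: 80÷12 = 6 r 8, and 8÷4 = 2, so 6+8+2 = 16.
Sunday + 16 ≡ Tuesday — that's 2180's doomsday.
In March the doomsday date is Mar 14.
Mar 10 is 4 days before Mar 14; 4 mod 7 = 4, so Tuesday − 4 = Friday.
4446 mod 7 = 1, so 4446 days after a Friday is Friday + 1 = Saturday.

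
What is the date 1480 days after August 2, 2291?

August 21, 2295

+366 (one year; includes Feb 29, 2292) → Aug 2, 2292 (1114 left).
+365 (one year) → Aug 2, 2293 (749 left).
+365 (one year) → Aug 2, 2294 (384 left).
Aug has 31 days: +30 → Sep 1, 2294 (354 left).
Sep has 30 days: +30 → Oct 1, 2294 (324 left).
Oct has 31 days: +31 → Nov 1, 2294 (293 left).
Nov has 30 days: +30 → Dec 1, 2294 (263 left).
Dec has 31 days: +31 → Jan 1, 2295 (232 left).
Jan has 31 days: +31 → Feb 1, 2295 (201 left).
Feb has 28 days: +28 → Mar 1, 2295 (173 left).
Mar has 31 days: +31 → Apr 1, 2295 (142 left).
Apr has 30 days: +30 → May 1, 2295 (112 left).
May has 31 days: +31 → Jun 1, 2295 (81 left).
Jun has 30 days: +30 → Jul 1, 2295 (51 left).
Jul has 31 days: +31 → Aug 1, 2295 (20 left).
+20 → Aug 21, 2295.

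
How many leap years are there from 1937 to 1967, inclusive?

Multiples of 4 in [1937,1967]: 7.
Of those, multiples of 100: 0 (not leap unless ÷400).
Multiples of 400: 0.
Leap years = 7 − 0 + 0 = 7.

7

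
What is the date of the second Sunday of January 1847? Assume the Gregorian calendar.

January 10, 1847

January 1, 1847 is a Friday.
The first Sunday is therefore January 3 (2 days later).
The second Sunday is 3 + 1×7 = January 10.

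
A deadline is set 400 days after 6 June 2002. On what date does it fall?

July 11, 2003

Jun has 30 days: +25 → Jul 1, 2002 (375 left).
Jul has 31 days: +31 → Aug 1, 2002 (344 left).
Aug has 31 days: +31 → Sep 1, 2002 (313 left).
Sep has 30 days: +30 → Oct 1, 2002 (283 left).
Oct has 31 days: +31 → Nov 1, 2002 (252 left).
Nov has 30 days: +30 → Dec 1, 2002 (222 left).
Dec has 31 days: +31 → Jan 1, 2003 (191 left).
Jan has 31 days: +31 → Feb 1, 2003 (160 left).
Feb has 28 days: +28 → Mar 1, 2003 (132 left).
Mar has 31 days: +31 → Apr 1, 2003 (101 left).
Apr has 30 days: +30 → May 1, 2003 (71 left).
May has 31 days: +31 → Jun 1, 2003 (40 left).
Jun has 30 days: +30 → Jul 1, 2003 (10 left).
+10 → Jul 11, 2003.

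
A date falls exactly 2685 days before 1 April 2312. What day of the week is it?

Apr 1, 2312 is a Monday.
2685 mod 7 = 4, so 2685 days before a Monday is Monday − 4 = Thursday.

Thursday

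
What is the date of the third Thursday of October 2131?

October 18, 2131

October 1, 2131 is a Monday.
The first Thursday is therefore October 4 (3 days later).
The third Thursday is 4 + 2×7 = October 18.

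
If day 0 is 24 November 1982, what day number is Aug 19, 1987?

1729

Nov 24, 1982 → Nov 24, 1983: 365 days.
Nov 24, 1983 → Nov 24, 1984: 366 days (Feb 29, 1984 is in that span).
Nov 24, 1984 → Nov 24, 1985: 365 days.
Nov 24, 1985 → Nov 24, 1986: 365 days.
Nov 24, 1986 → Dec 24, 1986: 30 days (November has 30).
Dec 24, 1986 → Jan 24, 1987: 31 days (December has 31).
Jan 24, 1987 → Feb 24, 1987: 31 days (January has 31).
Feb 24, 1987 → Mar 24, 1987: 28 days (February has 28).
Mar 24, 1987 → Apr 24, 1987: 31 days (March has 31).
Apr 24, 1987 → May 24, 1987: 30 days (April has 30).
May 24, 1987 → Jun 24, 1987: 31 days (May has 31).
Jun 24, 1987 → Jul 24, 1987: 30 days (June has 30).
Jul 24, 1987 → Aug 19, 1987: 26 days.
Total: 1729 days.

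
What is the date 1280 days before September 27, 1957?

−365 (one year) → Sep 27, 1956 (915 left).
−366 (one year; includes Feb 29, 1956) → Sep 27, 1955 (549 left).
−365 (one year) → Sep 27, 1954 (184 left).
−27 → Aug 31, 1954 (end of Aug, 31 days; 157 left).
−31 → Jul 31, 1954 (end of Jul, 31 days; 126 left).
−31 → Jun 30, 1954 (end of Jun, 30 days; 95 left).
−30 → May 31, 1954 (end of May, 31 days; 65 left).
−31 → Apr 30, 1954 (end of Apr, 30 days; 34 left).
−30 → Mar 31, 1954 (end of Mar, 31 days; 4 left).
−4 → Mar 27, 1954.

March 27, 1954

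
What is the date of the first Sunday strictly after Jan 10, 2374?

Jan 10, 2374 is a Thursday.
From Thursday to the next Sunday is 3 days.
Jan 10, 2374 + 3 = Jan 13, 2374.

January 13, 2374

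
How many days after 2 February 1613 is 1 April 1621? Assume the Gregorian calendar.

Feb 2, 1613 → Feb 2, 1614: 365 days.
Feb 2, 1614 → Feb 2, 1615: 365 days.
Feb 2, 1615 → Feb 2, 1616: 365 days.
Feb 2, 1616 → Feb 2, 1617: 366 days (Feb 29, 1616 is in that span).
Feb 2, 1617 → Feb 2, 1618: 365 days.
Feb 2, 1618 → Feb 2, 1619: 365 days.
Feb 2, 1619 → Feb 2, 1620: 365 days.
Feb 2, 1620 → Feb 2, 1621: 366 days (Feb 29, 1620 is in that span).
Feb 2, 1621 → Mar 2, 1621: 28 days (February has 28).
Mar 2, 1621 → Apr 1, 1621: 30 days.
Total: 2980 days.

2980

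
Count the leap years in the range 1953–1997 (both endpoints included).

Multiples of 4 in [1953,1997]: 11.
Of those, multiples of 100: 0 (not leap unless ÷400).
Multiples of 400: 0.
Leap years = 11 − 0 + 0 = 11.

11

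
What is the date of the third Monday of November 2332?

November 21, 2332

November 1, 2332 is a Tuesday.
The first Monday is therefore November 7 (6 days later).
The third Monday is 7 + 2×7 = November 21.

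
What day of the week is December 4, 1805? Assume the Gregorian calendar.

Doomsday rule: the anchor day for the 1800s is Friday. For year 05: 5÷12 = 0 r 5, and 5÷4 = 1, so 0+5+1 = 6.
Friday + 6 ≡ Thursday — that's 1805's doomsday.
In December the doomsday date is Dec 12.
Dec 4 is 8 days before Dec 12; 8 mod 7 = 1, so Thursday − 1 = Wednesday.

Wednesday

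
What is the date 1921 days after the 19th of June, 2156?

September 22, 2161

+365 (one year) → Jun 19, 2157 (1556 left).
+365 (one year) → Jun 19, 2158 (1191 left).
+365 (one year) → Jun 19, 2159 (826 left).
+366 (one year; includes Feb 29, 2160) → Jun 19, 2160 (460 left).
+365 (one year) → Jun 19, 2161 (95 left).
Jun has 30 days: +12 → Jul 1, 2161 (83 left).
Jul has 31 days: +31 → Aug 1, 2161 (52 left).
Aug has 31 days: +31 → Sep 1, 2161 (21 left).
+21 → Sep 22, 2161.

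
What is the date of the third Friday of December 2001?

December 21, 2001

December 1, 2001 is a Saturday.
The first Friday is therefore December 7 (6 days later).
The third Friday is 7 + 2×7 = December 21.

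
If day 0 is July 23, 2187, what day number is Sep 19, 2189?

Jul 23, 2187 → Jul 23, 2188: 366 days (Feb 29, 2188 is in that span).
Jul 23, 2188 → Jul 23, 2189: 365 days.
Jul 23, 2189 → Aug 23, 2189: 31 days (July has 31).
Aug 23, 2189 → Sep 19, 2189: 27 days.
Total: 789 days.

789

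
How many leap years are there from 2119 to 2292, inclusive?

43

Multiples of 4 in [2119,2292]: 44.
Of those, multiples of 100: 1 (not leap unless ÷400).
Multiples of 400: 0.
Leap years = 44 − 1 + 0 = 43.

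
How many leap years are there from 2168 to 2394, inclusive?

Multiples of 4 in [2168,2394]: 57.
Of those, multiples of 100: 2 (not leap unless ÷400).
Multiples of 400: 0.
Leap years = 57 − 2 + 0 = 55.

55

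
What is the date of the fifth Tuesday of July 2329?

July 1, 2329 is a Monday.
The first Tuesday is therefore July 2 (1 days later).
The fifth Tuesday is 2 + 4×7 = July 30.

July 30, 2329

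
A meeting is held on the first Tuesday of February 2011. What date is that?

February 1, 2011

February 1, 2011 is a Tuesday.
The first Tuesday is therefore February 1 (same day).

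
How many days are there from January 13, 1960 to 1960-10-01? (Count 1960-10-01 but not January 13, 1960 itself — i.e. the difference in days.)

Jan 13, 1960 → Feb 13, 1960: 31 days (January has 31).
Feb 13, 1960 → Mar 13, 1960: 29 days (February has 29).
Mar 13, 1960 → Apr 13, 1960: 31 days (March has 31).
Apr 13, 1960 → May 13, 1960: 30 days (April has 30).
May 13, 1960 → Jun 13, 1960: 31 days (May has 31).
Jun 13, 1960 → Jul 13, 1960: 30 days (June has 30).
Jul 13, 1960 → Aug 13, 1960: 31 days (July has 31).
Aug 13, 1960 → Sep 13, 1960: 31 days (August has 31).
Sep 13, 1960 → Oct 1, 1960: 18 days.
Total: 262 days.

262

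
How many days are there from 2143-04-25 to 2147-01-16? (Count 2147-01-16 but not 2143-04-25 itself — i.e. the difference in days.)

Apr 25, 2143 → Apr 25, 2144: 366 days (Feb 29, 2144 is in that span).
Apr 25, 2144 → Apr 25, 2145: 365 days.
Apr 25, 2145 → Apr 25, 2146: 365 days.
Apr 25, 2146 → May 25, 2146: 30 days (April has 30).
May 25, 2146 → Jun 25, 2146: 31 days (May has 31).
Jun 25, 2146 → Jul 25, 2146: 30 days (June has 30).
Jul 25, 2146 → Aug 25, 2146: 31 days (July has 31).
Aug 25, 2146 → Sep 25, 2146: 31 days (August has 31).
Sep 25, 2146 → Oct 25, 2146: 30 days (September has 30).
Oct 25, 2146 → Nov 25, 2146: 31 days (October has 31).
Nov 25, 2146 → Dec 25, 2146: 30 days (November has 30).
Dec 25, 2146 → Jan 16, 2147: 22 days.
Total: 1362 days.

1362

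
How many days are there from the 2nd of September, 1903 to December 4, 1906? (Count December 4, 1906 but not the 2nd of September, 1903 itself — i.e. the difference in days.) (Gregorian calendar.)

1189

Sep 2, 1903 → Sep 2, 1904: 366 days (Feb 29, 1904 is in that span).
Sep 2, 1904 → Sep 2, 1905: 365 days.
Sep 2, 1905 → Sep 2, 1906: 365 days.
Sep 2, 1906 → Oct 2, 1906: 30 days (September has 30).
Oct 2, 1906 → Nov 2, 1906: 31 days (October has 31).
Nov 2, 1906 → Dec 2, 1906: 30 days (November has 30).
Dec 2, 1906 → Dec 4, 1906: 2 days.
Total: 1189 days.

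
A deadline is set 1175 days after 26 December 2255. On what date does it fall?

+366 (one year; includes Feb 29, 2256) → Dec 26, 2256 (809 left).
+365 (one year) → Dec 26, 2257 (444 left).
+365 (one year) → Dec 26, 2258 (79 left).
Dec has 31 days: +6 → Jan 1, 2259 (73 left).
Jan has 31 days: +31 → Feb 1, 2259 (42 left).
Feb has 28 days: +28 → Mar 1, 2259 (14 left).
+14 → Mar 15, 2259.

March 15, 2259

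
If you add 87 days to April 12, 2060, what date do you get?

Apr has 30 days: +19 → May 1, 2060 (68 left).
May has 31 days: +31 → Jun 1, 2060 (37 left).
Jun has 30 days: +30 → Jul 1, 2060 (7 left).
+7 → Jul 8, 2060.

July 8, 2060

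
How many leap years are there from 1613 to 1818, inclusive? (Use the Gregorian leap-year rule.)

49

Multiples of 4 in [1613,1818]: 51.
Of those, multiples of 100: 2 (not leap unless ÷400).
Multiples of 400: 0.
Leap years = 51 − 2 + 0 = 49.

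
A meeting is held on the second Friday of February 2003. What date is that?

February 1, 2003 is a Saturday.
The first Friday is therefore February 7 (6 days later).
The second Friday is 7 + 1×7 = February 14.

February 14, 2003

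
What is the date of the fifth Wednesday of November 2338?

November 1, 2338 is a Tuesday.
The first Wednesday is therefore November 2 (1 days later).
The fifth Wednesday is 2 + 4×7 = November 30.

November 30, 2338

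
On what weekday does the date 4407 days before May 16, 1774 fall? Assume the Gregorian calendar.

Thursday

First find the weekday of May 16, 1774. Doomsday rule: the anchor day for the 1700s is Sunday. For year 74: 74÷12 = 6 r 2, and 2÷4 = 0, so 6+2+0 = 8.
Sunday + 8 ≡ Monday — that's 1774's doomsday.
In May the doomsday date is May 9.
May 16 is 7 days after May 9; 7 mod 7 = 0, so Monday + 0 = Monday.
4407 mod 7 = 4, so 4407 days before a Monday is Monday − 4 = Thursday.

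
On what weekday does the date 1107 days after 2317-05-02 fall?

Thursday

First find the weekday of May 2, 2317. Doomsday rule: the anchor day for the 2300s is Wednesday. For year 17: 17÷12 = 1 r 5, and 5÷4 = 1, so 1+5+1 = 7.
Wednesday + 7 ≡ Wednesday — that's 2317's doomsday.
In May the doomsday date is May 9.
May 2 is 7 days before May 9; 7 mod 7 = 0, so Wednesday − 0 = Wednesday.
1107 mod 7 = 1, so 1107 days after a Wednesday is Wednesday + 1 = Thursday.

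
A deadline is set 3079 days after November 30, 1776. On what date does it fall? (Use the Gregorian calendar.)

May 6, 1785

+365 (one year) → Nov 30, 1777 (2714 left).
+365 (one year) → Nov 30, 1778 (2349 left).
+365 (one year) → Nov 30, 1779 (1984 left).
+366 (one year; includes Feb 29, 1780) → Nov 30, 1780 (1618 left).
+365 (one year) → Nov 30, 1781 (1253 left).
+365 (one year) → Nov 30, 1782 (888 left).
+365 (one year) → Nov 30, 1783 (523 left).
+366 (one year; includes Feb 29, 1784) → Nov 30, 1784 (157 left).
Nov has 30 days: +1 → Dec 1, 1784 (156 left).
Dec has 31 days: +31 → Jan 1, 1785 (125 left).
Jan has 31 days: +31 → Feb 1, 1785 (94 left).
Feb has 28 days: +28 → Mar 1, 1785 (66 left).
Mar has 31 days: +31 → Apr 1, 1785 (35 left).
Apr has 30 days: +30 → May 1, 1785 (5 left).
+5 → May 6, 1785.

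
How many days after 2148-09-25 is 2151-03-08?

894

Sep 25, 2148 → Sep 25, 2149: 365 days.
Sep 25, 2149 → Sep 25, 2150: 365 days.
Sep 25, 2150 → Oct 25, 2150: 30 days (September has 30).
Oct 25, 2150 → Nov 25, 2150: 31 days (October has 31).
Nov 25, 2150 → Dec 25, 2150: 30 days (November has 30).
Dec 25, 2150 → Jan 25, 2151: 31 days (December has 31).
Jan 25, 2151 → Feb 25, 2151: 31 days (January has 31).
Feb 25, 2151 → Mar 8, 2151: 11 days.
Total: 894 days.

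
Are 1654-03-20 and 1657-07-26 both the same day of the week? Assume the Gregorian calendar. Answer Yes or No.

No

From Mar 20, 1654 to Jul 26, 1657 is 1224 days.
1224 mod 7 = 6, so they are different weekdays.
(Mar 20, 1654 is a Friday; Jul 26, 1657 is a Thursday.)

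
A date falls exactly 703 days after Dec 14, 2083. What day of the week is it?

Friday

Dec 14, 2083 is a Tuesday.
703 mod 7 = 3, so 703 days after a Tuesday is Tuesday + 3 = Friday.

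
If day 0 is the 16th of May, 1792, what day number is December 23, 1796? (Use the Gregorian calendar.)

1682

May 16, 1792 → May 16, 1793: 365 days.
May 16, 1793 → May 16, 1794: 365 days.
May 16, 1794 → May 16, 1795: 365 days.
May 16, 1795 → May 16, 1796: 366 days (Feb 29, 1796 is in that span).
May 16, 1796 → Jun 16, 1796: 31 days (May has 31).
Jun 16, 1796 → Jul 16, 1796: 30 days (June has 30).
Jul 16, 1796 → Aug 16, 1796: 31 days (July has 31).
Aug 16, 1796 → Sep 16, 1796: 31 days (August has 31).
Sep 16, 1796 → Oct 16, 1796: 30 days (September has 30).
Oct 16, 1796 → Nov 16, 1796: 31 days (October has 31).
Nov 16, 1796 → Dec 16, 1796: 30 days (November has 30).
Dec 16, 1796 → Dec 23, 1796: 7 days.
Total: 1682 days.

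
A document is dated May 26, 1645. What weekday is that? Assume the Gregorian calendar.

Friday

Doomsday rule: the anchor day for the 1600s is Tuesday. For year 45: 45÷12 = 3 r 9, and 9÷4 = 2, so 3+9+2 = 14.
Tuesday + 14 ≡ Tuesday — that's 1645's doomsday.
In May the doomsday date is May 9.
May 26 is 17 days after May 9; 17 mod 7 = 3, so Tuesday + 3 = Friday.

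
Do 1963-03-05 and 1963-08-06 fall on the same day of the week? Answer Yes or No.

From Mar 5, 1963 to Aug 6, 1963 is 154 days.
154 mod 7 = 0, so they are the same weekday.
(Mar 5, 1963 is a Tuesday; Aug 6, 1963 is a Tuesday.)

Yes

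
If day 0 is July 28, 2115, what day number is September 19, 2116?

Jul 28, 2115 → Jul 28, 2116: 366 days (Feb 29, 2116 is in that span).
Jul 28, 2116 → Aug 28, 2116: 31 days (July has 31).
Aug 28, 2116 → Sep 19, 2116: 22 days.
Total: 419 days.

419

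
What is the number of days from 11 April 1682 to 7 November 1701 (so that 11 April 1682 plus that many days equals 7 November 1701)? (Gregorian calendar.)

7149

Apr 11, 1682 → Apr 11, 1683: 365 days.
Apr 11, 1683 → Apr 11, 1684: 366 days (Feb 29, 1684 is in that span).
Apr 11, 1684 → Apr 11, 1685: 365 days.
Apr 11, 1685 → Apr 11, 1686: 365 days.
Apr 11, 1686 → Apr 11, 1687: 365 days.
Apr 11, 1687 → Apr 11, 1688: 366 days (Feb 29, 1688 is in that span).
Apr 11, 1688 → Apr 11, 1689: 365 days.
Apr 11, 1689 → Apr 11, 1690: 365 days.
Apr 11, 1690 → Apr 11, 1691: 365 days.
Apr 11, 1691 → Apr 11, 1692: 366 days (Feb 29, 1692 is in that span).
Apr 11, 1692 → Apr 11, 1693: 365 days.
Apr 11, 1693 → Apr 11, 1694: 365 days.
Apr 11, 1694 → Apr 11, 1695: 365 days.
Apr 11, 1695 → Apr 11, 1696: 366 days (Feb 29, 1696 is in that span).
Apr 11, 1696 → Apr 11, 1697: 365 days.
Apr 11, 1697 → Apr 11, 1698: 365 days.
Apr 11, 1698 → Apr 11, 1699: 365 days.
Apr 11, 1699 → Apr 11, 1700: 365 days.
Apr 11, 1700 → Apr 11, 1701: 365 days.
Apr 11, 1701 → May 11, 1701: 30 days (April has 30).
May 11, 1701 → Jun 11, 1701: 31 days (May has 31).
Jun 11, 1701 → Jul 11, 1701: 30 days (June has 30).
Jul 11, 1701 → Aug 11, 1701: 31 days (July has 31).
Aug 11, 1701 → Sep 11, 1701: 31 days (August has 31).
Sep 11, 1701 → Oct 11, 1701: 30 days (September has 30).
Oct 11, 1701 → Nov 7, 1701: 27 days.
Total: 7149 days.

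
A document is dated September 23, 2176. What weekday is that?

Doomsday rule: the anchor day for the 2100s is Sunday. For year 76: 76÷12 = 6 r 4, and 4÷4 = 1, so 6+4+1 = 11.
Sunday + 11 ≡ Thursday — that's 2176's doomsday.
In September the doomsday date is Sep 5.
Sep 23 is 18 days after Sep 5; 18 mod 7 = 4, so Thursday + 4 = Monday.

Monday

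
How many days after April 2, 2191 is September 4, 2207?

5998

Apr 2, 2191 → Apr 2, 2192: 366 days (Feb 29, 2192 is in that span).
Apr 2, 2192 → Apr 2, 2193: 365 days.
Apr 2, 2193 → Apr 2, 2194: 365 days.
Apr 2, 2194 → Apr 2, 2195: 365 days.
Apr 2, 2195 → Apr 2, 2196: 366 days (Feb 29, 2196 is in that span).
Apr 2, 2196 → Apr 2, 2197: 365 days.
Apr 2, 2197 → Apr 2, 2198: 365 days.
Apr 2, 2198 → Apr 2, 2199: 365 days.
Apr 2, 2199 → Apr 2, 2200: 365 days.
Apr 2, 2200 → Apr 2, 2201: 365 days.
Apr 2, 2201 → Apr 2, 2202: 365 days.
Apr 2, 2202 → Apr 2, 2203: 365 days.
Apr 2, 2203 → Apr 2, 2204: 366 days (Feb 29, 2204 is in that span).
Apr 2, 2204 → Apr 2, 2205: 365 days.
Apr 2, 2205 → Apr 2, 2206: 365 days.
Apr 2, 2206 → Apr 2, 2207: 365 days.
Apr 2, 2207 → May 2, 2207: 30 days (April has 30).
May 2, 2207 → Jun 2, 2207: 31 days (May has 31).
Jun 2, 2207 → Jul 2, 2207: 30 days (June has 30).
Jul 2, 2207 → Aug 2, 2207: 31 days (July has 31).
Aug 2, 2207 → Sep 2, 2207: 31 days (August has 31).
Sep 2, 2207 → Sep 4, 2207: 2 days.
Total: 5998 days.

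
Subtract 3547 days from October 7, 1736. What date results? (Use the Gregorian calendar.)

−366 (one year; includes Feb 29, 1736) → Oct 7, 1735 (3181 left).
−365 (one year) → Oct 7, 1734 (2816 left).
−365 (one year) → Oct 7, 1733 (2451 left).
−365 (one year) → Oct 7, 1732 (2086 left).
−366 (one year; includes Feb 29, 1732) → Oct 7, 1731 (1720 left).
−365 (one year) → Oct 7, 1730 (1355 left).
−365 (one year) → Oct 7, 1729 (990 left).
−365 (one year) → Oct 7, 1728 (625 left).
−366 (one year; includes Feb 29, 1728) → Oct 7, 1727 (259 left).
−7 → Sep 30, 1727 (end of Sep, 30 days; 252 left).
−30 → Aug 31, 1727 (end of Aug, 31 days; 222 left).
−31 → Jul 31, 1727 (end of Jul, 31 days; 191 left).
−31 → Jun 30, 1727 (end of Jun, 30 days; 160 left).
−30 → May 31, 1727 (end of May, 31 days; 130 left).
−31 → Apr 30, 1727 (end of Apr, 30 days; 99 left).
−30 → Mar 31, 1727 (end of Mar, 31 days; 69 left).
−31 → Feb 28, 1727 (end of Feb, 28 days; 38 left).
−28 → Jan 31, 1727 (end of Jan, 31 days; 10 left).
−10 → Jan 21, 1727.

January 21, 1727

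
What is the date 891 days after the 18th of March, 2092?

+365 (one year) → Mar 18, 2093 (526 left).
+365 (one year) → Mar 18, 2094 (161 left).
Mar has 31 days: +14 → Apr 1, 2094 (147 left).
Apr has 30 days: +30 → May 1, 2094 (117 left).
May has 31 days: +31 → Jun 1, 2094 (86 left).
Jun has 30 days: +30 → Jul 1, 2094 (56 left).
Jul has 31 days: +31 → Aug 1, 2094 (25 left).
+25 → Aug 26, 2094.

August 26, 2094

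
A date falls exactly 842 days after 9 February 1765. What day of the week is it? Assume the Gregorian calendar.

Feb 9, 1765 is a Saturday.
842 mod 7 = 2, so 842 days after a Saturday is Saturday + 2 = Monday.

Monday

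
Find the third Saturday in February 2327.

February 1, 2327 is a Tuesday.
The first Saturday is therefore February 5 (4 days later).
The third Saturday is 5 + 2×7 = February 19.

February 19, 2327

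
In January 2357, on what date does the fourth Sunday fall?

January 27, 2357

January 1, 2357 is a Tuesday.
The first Sunday is therefore January 6 (5 days later).
The fourth Sunday is 6 + 3×7 = January 27.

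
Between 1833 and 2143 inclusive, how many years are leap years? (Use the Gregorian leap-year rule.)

75

Multiples of 4 in [1833,2143]: 77.
Of those, multiples of 100: 3 (not leap unless ÷400).
Multiples of 400: 1.
Leap years = 77 − 3 + 1 = 75.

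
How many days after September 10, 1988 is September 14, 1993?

Sep 10, 1988 → Sep 10, 1989: 365 days.
Sep 10, 1989 → Sep 10, 1990: 365 days.
Sep 10, 1990 → Sep 10, 1991: 365 days.
Sep 10, 1991 → Sep 10, 1992: 366 days (Feb 29, 1992 is in that span).
Sep 10, 1992 → Oct 10, 1992: 30 days (September has 30).
Oct 10, 1992 → Nov 10, 1992: 31 days (October has 31).
Nov 10, 1992 → Dec 10, 1992: 30 days (November has 30).
Dec 10, 1992 → Jan 10, 1993: 31 days (December has 31).
Jan 10, 1993 → Feb 10, 1993: 31 days (January has 31).
Feb 10, 1993 → Mar 10, 1993: 28 days (February has 28).
Mar 10, 1993 → Apr 10, 1993: 31 days (March has 31).
Apr 10, 1993 → May 10, 1993: 30 days (April has 30).
May 10, 1993 → Jun 10, 1993: 31 days (May has 31).
Jun 10, 1993 → Jul 10, 1993: 30 days (June has 30).
Jul 10, 1993 → Aug 10, 1993: 31 days (July has 31).
Aug 10, 1993 → Sep 10, 1993: 31 days (August has 31).
Sep 10, 1993 → Sep 14, 1993: 4 days.
Total: 1830 days.

1830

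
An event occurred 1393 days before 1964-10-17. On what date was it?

December 24, 1960

−366 (one year; includes Feb 29, 1964) → Oct 17, 1963 (1027 left).
−365 (one year) → Oct 17, 1962 (662 left).
−365 (one year) → Oct 17, 1961 (297 left).
−17 → Sep 30, 1961 (end of Sep, 30 days; 280 left).
−30 → Aug 31, 1961 (end of Aug, 31 days; 250 left).
−31 → Jul 31, 1961 (end of Jul, 31 days; 219 left).
−31 → Jun 30, 1961 (end of Jun, 30 days; 188 left).
−30 → May 31, 1961 (end of May, 31 days; 158 left).
−31 → Apr 30, 1961 (end of Apr, 30 days; 127 left).
−30 → Mar 31, 1961 (end of Mar, 31 days; 97 left).
−31 → Feb 28, 1961 (end of Feb, 28 days; 66 left).
−28 → Jan 31, 1961 (end of Jan, 31 days; 38 left).
−31 → Dec 31, 1960 (end of Dec, 31 days; 7 left).
−7 → Dec 24, 1960.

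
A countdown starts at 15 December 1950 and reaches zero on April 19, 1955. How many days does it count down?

Dec 15, 1950 → Dec 15, 1951: 365 days.
Dec 15, 1951 → Dec 15, 1952: 366 days (Feb 29, 1952 is in that span).
Dec 15, 1952 → Dec 15, 1953: 365 days.
Dec 15, 1953 → Dec 15, 1954: 365 days.
Dec 15, 1954 → Jan 15, 1955: 31 days (December has 31).
Jan 15, 1955 → Feb 15, 1955: 31 days (January has 31).
Feb 15, 1955 → Mar 15, 1955: 28 days (February has 28).
Mar 15, 1955 → Apr 15, 1955: 31 days (March has 31).
Apr 15, 1955 → Apr 19, 1955: 4 days.
Total: 1586 days.

1586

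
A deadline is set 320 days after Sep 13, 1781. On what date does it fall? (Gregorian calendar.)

July 30, 1782

Sep has 30 days: +18 → Oct 1, 1781 (302 left).
Oct has 31 days: +31 → Nov 1, 1781 (271 left).
Nov has 30 days: +30 → Dec 1, 1781 (241 left).
Dec has 31 days: +31 → Jan 1, 1782 (210 left).
Jan has 31 days: +31 → Feb 1, 1782 (179 left).
Feb has 28 days: +28 → Mar 1, 1782 (151 left).
Mar has 31 days: +31 → Apr 1, 1782 (120 left).
Apr has 30 days: +30 → May 1, 1782 (90 left).
May has 31 days: +31 → Jun 1, 1782 (59 left).
Jun has 30 days: +30 → Jul 1, 1782 (29 left).
+29 → Jul 30, 1782.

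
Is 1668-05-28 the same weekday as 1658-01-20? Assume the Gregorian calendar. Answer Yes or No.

No

From Jan 20, 1658 to May 28, 1668 is 3781 days.
3781 mod 7 = 1, so they are different weekdays.
(Jan 20, 1658 is a Sunday; May 28, 1668 is a Monday.)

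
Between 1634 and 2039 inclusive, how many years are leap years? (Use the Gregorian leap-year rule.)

98

Multiples of 4 in [1634,2039]: 101.
Of those, multiples of 100: 4 (not leap unless ÷400).
Multiples of 400: 1.
Leap years = 101 − 4 + 1 = 98.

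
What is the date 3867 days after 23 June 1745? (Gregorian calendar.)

+365 (one year) → Jun 23, 1746 (3502 left).
+365 (one year) → Jun 23, 1747 (3137 left).
+366 (one year; includes Feb 29, 1748) → Jun 23, 1748 (2771 left).
+365 (one year) → Jun 23, 1749 (2406 left).
+365 (one year) → Jun 23, 1750 (2041 left).
+365 (one year) → Jun 23, 1751 (1676 left).
+366 (one year; includes Feb 29, 1752) → Jun 23, 1752 (1310 left).
+365 (one year) → Jun 23, 1753 (945 left).
+365 (one year) → Jun 23, 1754 (580 left).
+365 (one year) → Jun 23, 1755 (215 left).
Jun has 30 days: +8 → Jul 1, 1755 (207 left).
Jul has 31 days: +31 → Aug 1, 1755 (176 left).
Aug has 31 days: +31 → Sep 1, 1755 (145 left).
Sep has 30 days: +30 → Oct 1, 1755 (115 left).
Oct has 31 days: +31 → Nov 1, 1755 (84 left).
Nov has 30 days: +30 → Dec 1, 1755 (54 left).
Dec has 31 days: +31 → Jan 1, 1756 (23 left).
+23 → Jan 24, 1756.

January 24, 1756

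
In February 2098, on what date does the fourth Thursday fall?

February 1, 2098 is a Saturday.
The first Thursday is therefore February 6 (5 days later).
The fourth Thursday is 6 + 3×7 = February 27.

February 27, 2098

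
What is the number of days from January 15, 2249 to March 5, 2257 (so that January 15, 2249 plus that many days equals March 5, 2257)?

Jan 15, 2249 → Jan 15, 2250: 365 days.
Jan 15, 2250 → Jan 15, 2251: 365 days.
Jan 15, 2251 → Jan 15, 2252: 365 days.
Jan 15, 2252 → Jan 15, 2253: 366 days (Feb 29, 2252 is in that span).
Jan 15, 2253 → Jan 15, 2254: 365 days.
Jan 15, 2254 → Jan 15, 2255: 365 days.
Jan 15, 2255 → Jan 15, 2256: 365 days.
Jan 15, 2256 → Jan 15, 2257: 366 days (Feb 29, 2256 is in that span).
Jan 15, 2257 → Feb 15, 2257: 31 days (January has 31).
Feb 15, 2257 → Mar 5, 2257: 18 days.
Total: 2971 days.

2971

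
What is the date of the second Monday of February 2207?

February 9, 2207

February 1, 2207 is a Sunday.
The first Monday is therefore February 2 (1 days later).
The second Monday is 2 + 1×7 = February 9.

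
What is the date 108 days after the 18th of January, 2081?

Jan has 31 days: +14 → Feb 1, 2081 (94 left).
Feb has 28 days: +28 → Mar 1, 2081 (66 left).
Mar has 31 days: +31 → Apr 1, 2081 (35 left).
Apr has 30 days: +30 → May 1, 2081 (5 left).
+5 → May 6, 2081.

May 6, 2081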